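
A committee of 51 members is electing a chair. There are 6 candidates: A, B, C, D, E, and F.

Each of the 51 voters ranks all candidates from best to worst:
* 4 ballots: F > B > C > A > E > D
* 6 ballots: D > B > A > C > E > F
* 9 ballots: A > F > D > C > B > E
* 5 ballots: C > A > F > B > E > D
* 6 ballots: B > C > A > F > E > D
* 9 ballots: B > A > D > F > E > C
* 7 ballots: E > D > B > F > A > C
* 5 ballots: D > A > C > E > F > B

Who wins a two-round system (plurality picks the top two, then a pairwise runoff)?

D

Round 1 first-place votes: A 9, B 15, C 5, D 11, E 7, F 4. B and D advance.
Runoff: B is ranked above D on 24 ballots, D above B on 27.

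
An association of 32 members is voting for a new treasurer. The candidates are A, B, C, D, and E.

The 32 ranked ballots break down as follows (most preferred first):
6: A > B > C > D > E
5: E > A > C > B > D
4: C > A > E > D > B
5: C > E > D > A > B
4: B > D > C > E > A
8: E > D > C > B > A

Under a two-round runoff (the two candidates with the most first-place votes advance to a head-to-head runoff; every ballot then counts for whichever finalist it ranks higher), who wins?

Round 1 first-place votes: A 6, B 4, C 9, D 0, E 13. E and C advance.
Runoff: E is ranked above C on 13 ballots, C above E on 19.

C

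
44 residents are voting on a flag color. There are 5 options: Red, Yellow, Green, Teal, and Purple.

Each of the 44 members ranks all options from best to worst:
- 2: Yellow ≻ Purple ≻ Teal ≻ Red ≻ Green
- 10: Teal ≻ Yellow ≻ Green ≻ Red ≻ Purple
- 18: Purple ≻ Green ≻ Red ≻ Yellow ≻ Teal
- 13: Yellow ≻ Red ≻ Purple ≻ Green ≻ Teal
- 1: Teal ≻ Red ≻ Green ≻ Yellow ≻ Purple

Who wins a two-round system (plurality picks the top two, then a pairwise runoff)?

Yellow

Round 1 first-place votes: Red 0, Yellow 15, Green 0, Teal 11, Purple 18. Purple and Yellow advance.
Runoff: Purple is ranked above Yellow on 18 ballots, Yellow above Purple on 26.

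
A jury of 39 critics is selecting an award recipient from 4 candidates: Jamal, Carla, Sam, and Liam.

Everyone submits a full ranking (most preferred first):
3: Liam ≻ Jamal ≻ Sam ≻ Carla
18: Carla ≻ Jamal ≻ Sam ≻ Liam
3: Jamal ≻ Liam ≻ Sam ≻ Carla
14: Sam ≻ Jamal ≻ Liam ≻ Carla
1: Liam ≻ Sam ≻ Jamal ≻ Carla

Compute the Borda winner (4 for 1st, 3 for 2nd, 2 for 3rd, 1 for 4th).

Jamal

Jamal: 3×3 + 18×3 + 3×4 + 14×3 + 1×2 = 119
Carla: 3×1 + 18×4 + 3×1 + 14×1 + 1×1 = 93
Sam: 3×2 + 18×2 + 3×2 + 14×4 + 1×3 = 107
Liam: 3×4 + 18×1 + 3×3 + 14×2 + 1×4 = 71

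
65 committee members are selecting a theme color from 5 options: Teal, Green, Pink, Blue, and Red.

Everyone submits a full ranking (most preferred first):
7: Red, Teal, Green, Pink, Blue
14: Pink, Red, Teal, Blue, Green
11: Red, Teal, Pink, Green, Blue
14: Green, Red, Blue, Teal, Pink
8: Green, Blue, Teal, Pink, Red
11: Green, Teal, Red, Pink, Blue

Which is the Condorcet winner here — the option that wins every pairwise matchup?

Green

Green vs Teal: 33–32
Green vs Pink: 40–25
Green vs Blue: 51–14
Green vs Red: 33–32
Green beats every other option.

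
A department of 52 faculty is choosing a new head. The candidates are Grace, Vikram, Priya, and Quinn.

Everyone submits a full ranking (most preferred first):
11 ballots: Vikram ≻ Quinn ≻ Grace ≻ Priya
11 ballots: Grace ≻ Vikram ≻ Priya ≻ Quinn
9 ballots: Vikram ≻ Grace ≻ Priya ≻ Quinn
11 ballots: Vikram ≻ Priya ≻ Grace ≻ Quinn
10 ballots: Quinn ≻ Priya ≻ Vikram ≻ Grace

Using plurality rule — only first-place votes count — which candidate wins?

Vikram

First-place votes: Grace 11, Vikram 31, Priya 0, Quinn 10.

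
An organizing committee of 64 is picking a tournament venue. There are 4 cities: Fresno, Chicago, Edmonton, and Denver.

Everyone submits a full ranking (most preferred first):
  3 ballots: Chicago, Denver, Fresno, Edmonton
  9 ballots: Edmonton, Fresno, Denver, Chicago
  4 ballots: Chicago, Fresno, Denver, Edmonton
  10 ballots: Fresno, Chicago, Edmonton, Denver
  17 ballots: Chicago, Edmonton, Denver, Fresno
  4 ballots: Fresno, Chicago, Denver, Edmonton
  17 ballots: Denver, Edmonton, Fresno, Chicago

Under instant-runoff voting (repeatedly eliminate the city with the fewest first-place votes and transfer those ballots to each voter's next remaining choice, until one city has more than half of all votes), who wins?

Fresno

Round 1: Fresno 14, Chicago 24, Edmonton 9, Denver 17. Edmonton eliminated.
Round 2: Fresno 23, Chicago 24, Denver 17. Denver eliminated.
Round 3: Fresno 40, Chicago 24. Fresno has a majority (≥33).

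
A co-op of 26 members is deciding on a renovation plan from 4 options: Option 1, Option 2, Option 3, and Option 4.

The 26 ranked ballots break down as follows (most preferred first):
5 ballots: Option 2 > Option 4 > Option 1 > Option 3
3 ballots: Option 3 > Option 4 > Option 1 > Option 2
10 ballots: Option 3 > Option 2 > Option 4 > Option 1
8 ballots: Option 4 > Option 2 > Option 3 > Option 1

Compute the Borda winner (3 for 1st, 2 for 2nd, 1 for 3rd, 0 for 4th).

Option 2

Option 1: 5×1 + 3×1 + 10×0 + 8×0 = 8
Option 2: 5×3 + 3×0 + 10×2 + 8×2 = 51
Option 3: 5×0 + 3×3 + 10×3 + 8×1 = 47
Option 4: 5×2 + 3×2 + 10×1 + 8×3 = 50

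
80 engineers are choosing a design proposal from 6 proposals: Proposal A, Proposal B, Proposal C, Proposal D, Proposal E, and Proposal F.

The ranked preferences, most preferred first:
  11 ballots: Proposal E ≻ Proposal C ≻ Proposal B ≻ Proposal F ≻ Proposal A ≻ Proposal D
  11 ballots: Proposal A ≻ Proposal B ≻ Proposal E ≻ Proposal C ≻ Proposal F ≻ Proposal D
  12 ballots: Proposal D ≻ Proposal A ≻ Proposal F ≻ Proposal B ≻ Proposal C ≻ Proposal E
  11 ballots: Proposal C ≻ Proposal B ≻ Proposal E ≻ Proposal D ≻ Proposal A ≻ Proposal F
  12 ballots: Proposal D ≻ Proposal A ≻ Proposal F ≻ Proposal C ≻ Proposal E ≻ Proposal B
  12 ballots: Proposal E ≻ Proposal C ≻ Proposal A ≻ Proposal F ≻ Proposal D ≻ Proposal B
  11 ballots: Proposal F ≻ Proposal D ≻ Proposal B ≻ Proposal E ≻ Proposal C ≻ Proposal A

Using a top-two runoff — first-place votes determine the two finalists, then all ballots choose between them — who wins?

Proposal E

Round 1 first-place votes: Proposal A 11, Proposal B 0, Proposal C 11, Proposal D 24, Proposal E 23, Proposal F 11. Proposal D and Proposal E advance.
Runoff: Proposal D is ranked above Proposal E on 35 ballots, Proposal E above Proposal D on 45.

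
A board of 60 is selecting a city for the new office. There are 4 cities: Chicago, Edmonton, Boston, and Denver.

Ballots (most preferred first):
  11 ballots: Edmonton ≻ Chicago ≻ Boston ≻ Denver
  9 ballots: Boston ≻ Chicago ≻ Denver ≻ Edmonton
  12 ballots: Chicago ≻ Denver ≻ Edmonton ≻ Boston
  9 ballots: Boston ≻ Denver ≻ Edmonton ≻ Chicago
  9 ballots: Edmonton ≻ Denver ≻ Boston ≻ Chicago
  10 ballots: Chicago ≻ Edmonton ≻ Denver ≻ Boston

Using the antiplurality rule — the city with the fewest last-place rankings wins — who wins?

Edmonton

Last-place votes: Chicago 18, Edmonton 9, Boston 22, Denver 11.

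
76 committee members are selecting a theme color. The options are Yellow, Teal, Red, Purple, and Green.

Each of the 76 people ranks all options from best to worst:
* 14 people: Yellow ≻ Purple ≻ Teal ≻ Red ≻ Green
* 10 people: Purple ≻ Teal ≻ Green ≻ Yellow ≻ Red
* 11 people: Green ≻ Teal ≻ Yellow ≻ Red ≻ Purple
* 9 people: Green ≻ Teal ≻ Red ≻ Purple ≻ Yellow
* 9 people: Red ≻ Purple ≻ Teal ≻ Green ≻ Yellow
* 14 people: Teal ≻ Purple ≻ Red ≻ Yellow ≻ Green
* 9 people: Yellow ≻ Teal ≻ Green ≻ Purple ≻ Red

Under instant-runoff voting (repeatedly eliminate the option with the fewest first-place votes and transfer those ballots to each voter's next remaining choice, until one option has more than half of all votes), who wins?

Round 1: Yellow 23, Teal 14, Red 9, Purple 10, Green 20. Red eliminated.
Round 2: Yellow 23, Teal 14, Purple 19, Green 20. Teal eliminated.
Round 3: Yellow 23, Purple 33, Green 20. Green eliminated.
Round 4: Yellow 34, Purple 42. Purple has a majority (≥39).

Purple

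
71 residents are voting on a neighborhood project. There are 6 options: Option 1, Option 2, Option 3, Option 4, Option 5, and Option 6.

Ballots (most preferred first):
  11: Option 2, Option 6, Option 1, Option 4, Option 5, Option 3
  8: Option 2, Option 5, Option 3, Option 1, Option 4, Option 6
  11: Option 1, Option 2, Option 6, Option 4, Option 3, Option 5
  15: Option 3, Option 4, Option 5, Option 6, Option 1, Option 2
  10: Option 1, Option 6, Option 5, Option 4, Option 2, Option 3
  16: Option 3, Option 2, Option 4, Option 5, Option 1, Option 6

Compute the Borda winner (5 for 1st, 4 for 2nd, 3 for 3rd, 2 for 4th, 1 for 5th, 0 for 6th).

Option 2

Option 1: 11×3 + 8×2 + 11×5 + 15×1 + 10×5 + 16×1 = 185
Option 2: 11×5 + 8×5 + 11×4 + 15×0 + 10×1 + 16×4 = 213
Option 3: 11×0 + 8×3 + 11×1 + 15×5 + 10×0 + 16×5 = 190
Option 4: 11×2 + 8×1 + 11×2 + 15×4 + 10×2 + 16×3 = 180
Option 5: 11×1 + 8×4 + 11×0 + 15×3 + 10×3 + 16×2 = 150
Option 6: 11×4 + 8×0 + 11×3 + 15×2 + 10×4 + 16×0 = 147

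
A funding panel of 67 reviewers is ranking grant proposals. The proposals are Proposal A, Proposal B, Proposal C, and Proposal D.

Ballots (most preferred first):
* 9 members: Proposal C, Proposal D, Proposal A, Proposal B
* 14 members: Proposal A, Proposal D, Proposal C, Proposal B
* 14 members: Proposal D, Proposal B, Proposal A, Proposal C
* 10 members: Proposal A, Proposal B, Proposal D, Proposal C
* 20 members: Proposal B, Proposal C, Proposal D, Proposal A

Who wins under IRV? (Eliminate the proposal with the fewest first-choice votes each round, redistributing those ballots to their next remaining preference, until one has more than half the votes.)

Proposal D

Round 1: Proposal A 24, Proposal B 20, Proposal C 9, Proposal D 14. Proposal C eliminated.
Round 2: Proposal A 24, Proposal B 20, Proposal D 23. Proposal B eliminated.
Round 3: Proposal A 24, Proposal D 43. Proposal D has a majority (≥34).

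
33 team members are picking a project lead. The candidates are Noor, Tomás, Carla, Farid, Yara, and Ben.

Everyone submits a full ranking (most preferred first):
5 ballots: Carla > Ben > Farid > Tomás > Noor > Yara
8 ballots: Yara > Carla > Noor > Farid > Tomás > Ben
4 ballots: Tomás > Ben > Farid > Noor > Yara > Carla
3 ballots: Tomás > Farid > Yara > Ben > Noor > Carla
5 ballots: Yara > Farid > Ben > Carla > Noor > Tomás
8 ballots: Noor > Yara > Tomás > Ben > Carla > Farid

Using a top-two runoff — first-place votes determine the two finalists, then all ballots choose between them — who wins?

Noor

Round 1 first-place votes: Noor 8, Tomás 7, Carla 5, Farid 0, Yara 13, Ben 0. Yara and Noor advance.
Runoff: Yara is ranked above Noor on 16 ballots, Noor above Yara on 17.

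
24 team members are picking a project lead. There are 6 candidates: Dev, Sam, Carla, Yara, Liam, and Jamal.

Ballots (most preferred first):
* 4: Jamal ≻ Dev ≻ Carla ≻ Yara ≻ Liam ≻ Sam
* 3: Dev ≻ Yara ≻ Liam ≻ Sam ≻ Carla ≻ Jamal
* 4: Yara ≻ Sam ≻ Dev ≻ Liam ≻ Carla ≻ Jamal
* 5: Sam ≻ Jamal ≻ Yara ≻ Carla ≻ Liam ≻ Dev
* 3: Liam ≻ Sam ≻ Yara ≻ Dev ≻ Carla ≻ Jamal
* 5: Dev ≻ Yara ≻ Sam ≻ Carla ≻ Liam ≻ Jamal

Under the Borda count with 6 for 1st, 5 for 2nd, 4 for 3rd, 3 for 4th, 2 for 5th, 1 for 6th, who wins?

Dev: 4×5 + 3×6 + 4×4 + 5×1 + 3×3 + 5×6 = 98
Sam: 4×1 + 3×3 + 4×5 + 5×6 + 3×5 + 5×4 = 98
Carla: 4×4 + 3×2 + 4×2 + 5×3 + 3×2 + 5×3 = 66
Yara: 4×3 + 3×5 + 4×6 + 5×4 + 3×4 + 5×5 = 108
Liam: 4×2 + 3×4 + 4×3 + 5×2 + 3×6 + 5×2 = 70
Jamal: 4×6 + 3×1 + 4×1 + 5×5 + 3×1 + 5×1 = 64

Yara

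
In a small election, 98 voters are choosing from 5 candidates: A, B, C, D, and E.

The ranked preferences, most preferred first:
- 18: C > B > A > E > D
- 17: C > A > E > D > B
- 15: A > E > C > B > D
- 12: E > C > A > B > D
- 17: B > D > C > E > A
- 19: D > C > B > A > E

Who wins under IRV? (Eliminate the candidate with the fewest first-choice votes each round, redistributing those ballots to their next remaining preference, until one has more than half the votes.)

C

Round 1: A 15, B 17, C 35, D 19, E 12. E eliminated.
Round 2: A 15, B 17, C 47, D 19. A eliminated.
Round 3: B 17, C 62, D 19. C has a majority (≥50).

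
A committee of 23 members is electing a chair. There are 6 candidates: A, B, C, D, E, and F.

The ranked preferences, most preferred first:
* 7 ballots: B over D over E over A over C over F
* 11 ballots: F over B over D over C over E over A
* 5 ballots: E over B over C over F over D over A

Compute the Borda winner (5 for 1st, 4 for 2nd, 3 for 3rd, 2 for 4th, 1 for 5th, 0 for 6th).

A: 7×2 + 11×0 + 5×0 = 14
B: 7×5 + 11×4 + 5×4 = 99
C: 7×1 + 11×2 + 5×3 = 44
D: 7×4 + 11×3 + 5×1 = 66
E: 7×3 + 11×1 + 5×5 = 57
F: 7×0 + 11×5 + 5×2 = 65

B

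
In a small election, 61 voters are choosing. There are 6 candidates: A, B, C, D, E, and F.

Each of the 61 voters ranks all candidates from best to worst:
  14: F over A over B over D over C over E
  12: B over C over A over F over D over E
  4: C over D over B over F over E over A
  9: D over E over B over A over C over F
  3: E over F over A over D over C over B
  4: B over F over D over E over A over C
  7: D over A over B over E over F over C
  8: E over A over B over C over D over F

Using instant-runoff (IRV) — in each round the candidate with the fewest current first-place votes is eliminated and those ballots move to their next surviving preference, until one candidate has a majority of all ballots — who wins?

Round 1: A 0, B 16, C 4, D 16, E 11, F 14. A eliminated.
Round 2: B 16, C 4, D 16, E 11, F 14. C eliminated.
Round 3: B 16, D 20, E 11, F 14. E eliminated.
Round 4: B 24, D 20, F 17. F eliminated.
Round 5: B 38, D 23. B has a majority (≥31).

B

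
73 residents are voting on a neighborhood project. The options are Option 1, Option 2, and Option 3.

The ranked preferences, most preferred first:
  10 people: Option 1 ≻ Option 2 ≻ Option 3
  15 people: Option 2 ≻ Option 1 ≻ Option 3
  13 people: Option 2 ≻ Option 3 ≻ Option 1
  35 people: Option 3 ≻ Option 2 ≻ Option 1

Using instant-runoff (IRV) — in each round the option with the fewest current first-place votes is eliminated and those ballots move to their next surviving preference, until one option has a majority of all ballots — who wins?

Round 1: Option 1 10, Option 2 28, Option 3 35. Option 1 eliminated.
Round 2: Option 2 38, Option 3 35. Option 2 has a majority (≥37).

Option 2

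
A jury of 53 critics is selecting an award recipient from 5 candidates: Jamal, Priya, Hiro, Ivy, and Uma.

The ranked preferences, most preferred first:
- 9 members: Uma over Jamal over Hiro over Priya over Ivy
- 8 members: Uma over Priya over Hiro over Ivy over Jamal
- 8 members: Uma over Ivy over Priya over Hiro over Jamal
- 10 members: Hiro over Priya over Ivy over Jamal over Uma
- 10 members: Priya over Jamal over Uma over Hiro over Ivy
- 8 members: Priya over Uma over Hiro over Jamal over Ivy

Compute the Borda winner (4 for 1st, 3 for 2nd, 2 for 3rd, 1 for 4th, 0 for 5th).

Priya

Jamal: 9×3 + 8×0 + 8×0 + 10×1 + 10×3 + 8×1 = 75
Priya: 9×1 + 8×3 + 8×2 + 10×3 + 10×4 + 8×4 = 151
Hiro: 9×2 + 8×2 + 8×1 + 10×4 + 10×1 + 8×2 = 108
Ivy: 9×0 + 8×1 + 8×3 + 10×2 + 10×0 + 8×0 = 52
Uma: 9×4 + 8×4 + 8×4 + 10×0 + 10×2 + 8×3 = 144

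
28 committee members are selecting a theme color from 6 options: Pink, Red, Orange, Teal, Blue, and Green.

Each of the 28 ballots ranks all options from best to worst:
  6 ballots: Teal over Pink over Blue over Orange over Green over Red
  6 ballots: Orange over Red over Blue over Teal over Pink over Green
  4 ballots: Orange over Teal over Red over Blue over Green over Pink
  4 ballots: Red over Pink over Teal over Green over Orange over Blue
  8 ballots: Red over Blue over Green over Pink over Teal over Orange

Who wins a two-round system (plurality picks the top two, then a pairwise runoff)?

Round 1 first-place votes: Pink 0, Red 12, Orange 10, Teal 6, Blue 0, Green 0. Red and Orange advance.
Runoff: Red is ranked above Orange on 12 ballots, Orange above Red on 16.

Orange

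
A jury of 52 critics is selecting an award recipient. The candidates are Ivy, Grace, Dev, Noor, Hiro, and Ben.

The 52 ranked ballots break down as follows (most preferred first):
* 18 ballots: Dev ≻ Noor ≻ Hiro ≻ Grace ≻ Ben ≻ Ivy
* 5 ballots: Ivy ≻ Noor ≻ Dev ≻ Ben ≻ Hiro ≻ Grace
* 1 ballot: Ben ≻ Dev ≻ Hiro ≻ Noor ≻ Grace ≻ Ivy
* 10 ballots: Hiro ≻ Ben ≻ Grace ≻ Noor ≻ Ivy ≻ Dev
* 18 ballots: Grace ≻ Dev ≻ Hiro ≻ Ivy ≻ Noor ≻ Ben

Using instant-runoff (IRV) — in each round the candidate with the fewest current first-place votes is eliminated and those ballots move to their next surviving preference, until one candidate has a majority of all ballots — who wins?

Grace

Round 1: Ivy 5, Grace 18, Dev 18, Noor 0, Hiro 10, Ben 1. Noor eliminated.
Round 2: Ivy 5, Grace 18, Dev 18, Hiro 10, Ben 1. Ben eliminated.
Round 3: Ivy 5, Grace 18, Dev 19, Hiro 10. Ivy eliminated.
Round 4: Grace 18, Dev 24, Hiro 10. Hiro eliminated.
Round 5: Grace 28, Dev 24. Grace has a majority (≥27).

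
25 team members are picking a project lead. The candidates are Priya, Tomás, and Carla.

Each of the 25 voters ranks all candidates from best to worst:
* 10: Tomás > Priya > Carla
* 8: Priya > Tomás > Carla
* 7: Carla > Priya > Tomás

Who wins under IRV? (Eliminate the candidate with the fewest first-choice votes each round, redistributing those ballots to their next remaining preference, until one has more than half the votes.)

Round 1: Priya 8, Tomás 10, Carla 7. Carla eliminated.
Round 2: Priya 15, Tomás 10. Priya has a majority (≥13).

Priya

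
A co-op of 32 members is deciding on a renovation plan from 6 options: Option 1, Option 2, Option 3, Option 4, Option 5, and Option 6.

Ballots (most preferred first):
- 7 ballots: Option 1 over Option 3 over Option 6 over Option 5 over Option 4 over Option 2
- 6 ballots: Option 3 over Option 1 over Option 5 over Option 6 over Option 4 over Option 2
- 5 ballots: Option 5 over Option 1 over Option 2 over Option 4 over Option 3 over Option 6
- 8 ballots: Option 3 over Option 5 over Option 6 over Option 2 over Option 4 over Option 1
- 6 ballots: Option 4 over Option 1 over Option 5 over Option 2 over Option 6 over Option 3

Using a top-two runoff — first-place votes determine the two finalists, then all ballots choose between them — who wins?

Option 1

Round 1 first-place votes: Option 1 7, Option 2 0, Option 3 14, Option 4 6, Option 5 5, Option 6 0. Option 3 and Option 1 advance.
Runoff: Option 3 is ranked above Option 1 on 14 ballots, Option 1 above Option 3 on 18.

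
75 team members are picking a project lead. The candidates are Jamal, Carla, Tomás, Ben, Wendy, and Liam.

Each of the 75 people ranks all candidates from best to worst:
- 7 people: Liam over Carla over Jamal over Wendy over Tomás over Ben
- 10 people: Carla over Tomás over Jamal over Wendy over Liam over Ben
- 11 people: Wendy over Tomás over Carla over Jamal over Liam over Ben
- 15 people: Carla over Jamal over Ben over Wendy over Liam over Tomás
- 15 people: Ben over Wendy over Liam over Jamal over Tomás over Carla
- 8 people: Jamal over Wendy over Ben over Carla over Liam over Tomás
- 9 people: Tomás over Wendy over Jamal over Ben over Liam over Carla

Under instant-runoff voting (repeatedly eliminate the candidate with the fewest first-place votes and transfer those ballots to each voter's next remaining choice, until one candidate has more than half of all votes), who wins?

Wendy

Round 1: Jamal 8, Carla 25, Tomás 9, Ben 15, Wendy 11, Liam 7. Liam eliminated.
Round 2: Jamal 8, Carla 32, Tomás 9, Ben 15, Wendy 11. Jamal eliminated.
Round 3: Carla 32, Tomás 9, Ben 15, Wendy 19. Tomás eliminated.
Round 4: Carla 32, Ben 15, Wendy 28. Ben eliminated.
Round 5: Carla 32, Wendy 43. Wendy has a majority (≥38).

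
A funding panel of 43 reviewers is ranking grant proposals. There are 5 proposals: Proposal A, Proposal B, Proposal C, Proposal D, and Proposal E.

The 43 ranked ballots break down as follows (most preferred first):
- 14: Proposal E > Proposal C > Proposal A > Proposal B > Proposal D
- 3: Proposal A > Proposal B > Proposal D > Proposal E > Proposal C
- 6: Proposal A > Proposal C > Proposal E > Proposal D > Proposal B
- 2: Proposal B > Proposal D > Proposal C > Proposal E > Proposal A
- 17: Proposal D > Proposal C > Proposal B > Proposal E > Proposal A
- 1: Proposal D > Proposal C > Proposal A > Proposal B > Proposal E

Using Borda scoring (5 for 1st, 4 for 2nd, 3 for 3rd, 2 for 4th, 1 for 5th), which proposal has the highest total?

Proposal C

Proposal A: 14×3 + 3×5 + 6×5 + 2×1 + 17×1 + 1×3 = 109
Proposal B: 14×2 + 3×4 + 6×1 + 2×5 + 17×3 + 1×2 = 109
Proposal C: 14×4 + 3×1 + 6×4 + 2×3 + 17×4 + 1×4 = 161
Proposal D: 14×1 + 3×3 + 6×2 + 2×4 + 17×5 + 1×5 = 133
Proposal E: 14×5 + 3×2 + 6×3 + 2×2 + 17×2 + 1×1 = 133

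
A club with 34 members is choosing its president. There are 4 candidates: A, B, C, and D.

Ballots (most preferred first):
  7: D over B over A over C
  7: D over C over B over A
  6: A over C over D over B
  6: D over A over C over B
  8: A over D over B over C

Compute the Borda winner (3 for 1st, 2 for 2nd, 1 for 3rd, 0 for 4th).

D

A: 7×1 + 7×0 + 6×3 + 6×2 + 8×3 = 61
B: 7×2 + 7×1 + 6×0 + 6×0 + 8×1 = 29
C: 7×0 + 7×2 + 6×2 + 6×1 + 8×0 = 32
D: 7×3 + 7×3 + 6×1 + 6×3 + 8×2 = 82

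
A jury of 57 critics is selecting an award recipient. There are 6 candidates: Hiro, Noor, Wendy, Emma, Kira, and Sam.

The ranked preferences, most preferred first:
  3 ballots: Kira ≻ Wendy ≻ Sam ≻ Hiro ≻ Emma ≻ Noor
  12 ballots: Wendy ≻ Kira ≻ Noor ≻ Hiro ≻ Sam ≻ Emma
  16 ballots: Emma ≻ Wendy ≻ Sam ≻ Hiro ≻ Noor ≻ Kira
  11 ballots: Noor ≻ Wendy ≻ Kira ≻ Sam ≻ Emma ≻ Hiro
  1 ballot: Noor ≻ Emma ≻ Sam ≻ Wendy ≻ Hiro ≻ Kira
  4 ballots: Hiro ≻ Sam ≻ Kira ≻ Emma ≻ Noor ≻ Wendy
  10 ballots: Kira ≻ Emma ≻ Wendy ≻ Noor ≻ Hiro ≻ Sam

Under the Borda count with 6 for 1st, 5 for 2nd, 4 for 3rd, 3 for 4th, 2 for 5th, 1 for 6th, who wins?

Wendy

Hiro: 3×3 + 12×3 + 16×3 + 11×1 + 1×2 + 4×6 + 10×2 = 150
Noor: 3×1 + 12×4 + 16×2 + 11×6 + 1×6 + 4×2 + 10×3 = 193
Wendy: 3×5 + 12×6 + 16×5 + 11×5 + 1×3 + 4×1 + 10×4 = 269
Emma: 3×2 + 12×1 + 16×6 + 11×2 + 1×5 + 4×3 + 10×5 = 203
Kira: 3×6 + 12×5 + 16×1 + 11×4 + 1×1 + 4×4 + 10×6 = 215
Sam: 3×4 + 12×2 + 16×4 + 11×3 + 1×4 + 4×5 + 10×1 = 167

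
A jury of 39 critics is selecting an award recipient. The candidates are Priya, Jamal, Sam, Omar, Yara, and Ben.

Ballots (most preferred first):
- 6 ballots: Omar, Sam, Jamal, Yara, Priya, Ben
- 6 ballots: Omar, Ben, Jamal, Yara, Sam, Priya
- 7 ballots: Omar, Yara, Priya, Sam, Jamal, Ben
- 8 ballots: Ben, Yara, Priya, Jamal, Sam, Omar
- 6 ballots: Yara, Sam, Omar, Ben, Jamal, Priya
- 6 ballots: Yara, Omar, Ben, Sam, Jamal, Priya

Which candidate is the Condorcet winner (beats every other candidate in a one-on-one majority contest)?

Yara

Yara vs Priya: 39–0
Yara vs Jamal: 27–12
Yara vs Sam: 33–6
Yara vs Omar: 20–19
Yara vs Ben: 25–14
Yara beats every other candidate.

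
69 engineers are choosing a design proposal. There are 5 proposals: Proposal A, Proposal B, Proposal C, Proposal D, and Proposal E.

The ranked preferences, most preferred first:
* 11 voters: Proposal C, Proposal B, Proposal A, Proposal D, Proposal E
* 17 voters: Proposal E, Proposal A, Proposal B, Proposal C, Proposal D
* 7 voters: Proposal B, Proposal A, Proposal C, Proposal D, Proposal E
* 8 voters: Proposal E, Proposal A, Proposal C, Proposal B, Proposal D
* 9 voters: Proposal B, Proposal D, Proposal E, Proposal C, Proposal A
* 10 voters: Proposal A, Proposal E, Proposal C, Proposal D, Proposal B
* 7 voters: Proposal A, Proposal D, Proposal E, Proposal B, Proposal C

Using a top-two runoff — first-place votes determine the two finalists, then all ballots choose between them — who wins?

Proposal A

Round 1 first-place votes: Proposal A 17, Proposal B 16, Proposal C 11, Proposal D 0, Proposal E 25. Proposal E and Proposal A advance.
Runoff: Proposal E is ranked above Proposal A on 34 ballots, Proposal A above Proposal E on 35.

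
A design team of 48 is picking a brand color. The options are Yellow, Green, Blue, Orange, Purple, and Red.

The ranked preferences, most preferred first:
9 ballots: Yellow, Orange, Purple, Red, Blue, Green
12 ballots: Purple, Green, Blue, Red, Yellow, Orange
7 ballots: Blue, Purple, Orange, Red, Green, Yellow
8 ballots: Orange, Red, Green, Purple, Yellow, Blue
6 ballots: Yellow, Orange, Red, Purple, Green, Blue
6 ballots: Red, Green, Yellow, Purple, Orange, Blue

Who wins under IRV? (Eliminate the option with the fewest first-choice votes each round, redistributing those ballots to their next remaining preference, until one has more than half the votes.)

Round 1: Yellow 15, Green 0, Blue 7, Orange 8, Purple 12, Red 6. Green eliminated.
Round 2: Yellow 15, Blue 7, Orange 8, Purple 12, Red 6. Red eliminated.
Round 3: Yellow 21, Blue 7, Orange 8, Purple 12. Blue eliminated.
Round 4: Yellow 21, Orange 8, Purple 19. Orange eliminated.
Round 5: Yellow 21, Purple 27. Purple has a majority (≥25).

Purple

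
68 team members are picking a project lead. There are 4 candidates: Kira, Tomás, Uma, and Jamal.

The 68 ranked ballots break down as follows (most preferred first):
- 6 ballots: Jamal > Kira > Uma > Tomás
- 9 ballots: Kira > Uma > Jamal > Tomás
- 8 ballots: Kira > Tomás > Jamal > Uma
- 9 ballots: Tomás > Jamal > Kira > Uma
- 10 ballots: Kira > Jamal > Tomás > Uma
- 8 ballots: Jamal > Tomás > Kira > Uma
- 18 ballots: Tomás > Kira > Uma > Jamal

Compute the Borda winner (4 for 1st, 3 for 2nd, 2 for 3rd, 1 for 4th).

Kira: 6×3 + 9×4 + 8×4 + 9×2 + 10×4 + 8×2 + 18×3 = 214
Tomás: 6×1 + 9×1 + 8×3 + 9×4 + 10×2 + 8×3 + 18×4 = 191
Uma: 6×2 + 9×3 + 8×1 + 9×1 + 10×1 + 8×1 + 18×2 = 110
Jamal: 6×4 + 9×2 + 8×2 + 9×3 + 10×3 + 8×4 + 18×1 = 165

Kira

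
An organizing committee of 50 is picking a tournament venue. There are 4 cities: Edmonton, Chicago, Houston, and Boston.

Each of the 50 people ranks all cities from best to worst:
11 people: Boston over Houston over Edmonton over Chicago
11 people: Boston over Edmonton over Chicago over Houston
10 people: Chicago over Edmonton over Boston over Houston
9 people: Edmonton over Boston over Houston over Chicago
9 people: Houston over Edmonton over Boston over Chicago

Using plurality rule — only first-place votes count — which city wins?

Boston

First-place votes: Edmonton 9, Chicago 10, Houston 9, Boston 22.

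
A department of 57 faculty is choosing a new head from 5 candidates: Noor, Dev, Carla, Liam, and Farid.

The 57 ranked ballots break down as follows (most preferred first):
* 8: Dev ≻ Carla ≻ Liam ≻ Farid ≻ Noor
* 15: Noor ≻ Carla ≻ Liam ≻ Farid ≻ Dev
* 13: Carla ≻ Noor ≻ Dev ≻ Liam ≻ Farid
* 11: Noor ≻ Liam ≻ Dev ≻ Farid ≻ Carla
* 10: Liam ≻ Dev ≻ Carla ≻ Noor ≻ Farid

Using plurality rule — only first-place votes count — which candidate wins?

First-place votes: Noor 26, Dev 8, Carla 13, Liam 10, Farid 0.

Noor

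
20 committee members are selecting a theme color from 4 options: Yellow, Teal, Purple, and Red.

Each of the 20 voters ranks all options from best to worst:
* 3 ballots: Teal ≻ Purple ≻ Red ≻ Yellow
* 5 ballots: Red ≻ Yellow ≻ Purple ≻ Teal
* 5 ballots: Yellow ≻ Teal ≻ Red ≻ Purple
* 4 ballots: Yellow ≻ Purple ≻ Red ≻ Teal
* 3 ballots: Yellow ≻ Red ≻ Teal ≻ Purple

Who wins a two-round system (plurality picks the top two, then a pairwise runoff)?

Yellow

Round 1 first-place votes: Yellow 12, Teal 3, Purple 0, Red 5. Yellow and Red advance.
Runoff: Yellow is ranked above Red on 12 ballots, Red above Yellow on 8.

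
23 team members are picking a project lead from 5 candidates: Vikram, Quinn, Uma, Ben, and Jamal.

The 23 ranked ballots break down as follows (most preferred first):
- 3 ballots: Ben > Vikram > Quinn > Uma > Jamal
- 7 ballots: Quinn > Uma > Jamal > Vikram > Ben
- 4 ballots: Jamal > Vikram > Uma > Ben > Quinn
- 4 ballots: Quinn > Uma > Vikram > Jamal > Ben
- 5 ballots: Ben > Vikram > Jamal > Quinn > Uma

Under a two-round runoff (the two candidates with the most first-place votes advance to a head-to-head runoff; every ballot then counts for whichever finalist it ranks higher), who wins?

Round 1 first-place votes: Vikram 0, Quinn 11, Uma 0, Ben 8, Jamal 4. Quinn and Ben advance.
Runoff: Quinn is ranked above Ben on 11 ballots, Ben above Quinn on 12.

Ben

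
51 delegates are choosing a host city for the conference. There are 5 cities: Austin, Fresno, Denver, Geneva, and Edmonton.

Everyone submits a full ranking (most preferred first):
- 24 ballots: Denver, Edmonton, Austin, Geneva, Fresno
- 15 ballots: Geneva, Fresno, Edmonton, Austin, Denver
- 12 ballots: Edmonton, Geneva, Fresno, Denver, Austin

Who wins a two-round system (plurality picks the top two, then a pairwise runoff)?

Geneva

Round 1 first-place votes: Austin 0, Fresno 0, Denver 24, Geneva 15, Edmonton 12. Denver and Geneva advance.
Runoff: Denver is ranked above Geneva on 24 ballots, Geneva above Denver on 27.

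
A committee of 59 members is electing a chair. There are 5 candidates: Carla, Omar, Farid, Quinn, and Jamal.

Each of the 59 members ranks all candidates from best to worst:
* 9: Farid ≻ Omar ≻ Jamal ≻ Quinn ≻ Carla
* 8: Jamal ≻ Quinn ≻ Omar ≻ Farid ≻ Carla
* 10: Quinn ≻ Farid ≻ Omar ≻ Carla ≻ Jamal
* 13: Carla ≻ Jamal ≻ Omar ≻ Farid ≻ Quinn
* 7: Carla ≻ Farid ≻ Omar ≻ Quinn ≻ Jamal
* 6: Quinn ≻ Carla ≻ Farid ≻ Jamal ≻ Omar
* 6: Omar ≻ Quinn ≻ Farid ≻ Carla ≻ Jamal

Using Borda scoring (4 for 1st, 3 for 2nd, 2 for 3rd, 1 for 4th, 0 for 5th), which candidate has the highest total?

Carla: 9×0 + 8×0 + 10×1 + 13×4 + 7×4 + 6×3 + 6×1 = 114
Omar: 9×3 + 8×2 + 10×2 + 13×2 + 7×2 + 6×0 + 6×4 = 127
Farid: 9×4 + 8×1 + 10×3 + 13×1 + 7×3 + 6×2 + 6×2 = 132
Quinn: 9×1 + 8×3 + 10×4 + 13×0 + 7×1 + 6×4 + 6×3 = 122
Jamal: 9×2 + 8×4 + 10×0 + 13×3 + 7×0 + 6×1 + 6×0 = 95

Farid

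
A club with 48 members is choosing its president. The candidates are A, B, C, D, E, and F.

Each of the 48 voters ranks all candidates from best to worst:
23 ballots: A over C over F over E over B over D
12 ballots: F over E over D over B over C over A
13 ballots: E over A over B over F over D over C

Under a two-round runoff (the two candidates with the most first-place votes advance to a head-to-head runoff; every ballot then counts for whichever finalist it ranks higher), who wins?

Round 1 first-place votes: A 23, B 0, C 0, D 0, E 13, F 12. A and E advance.
Runoff: A is ranked above E on 23 ballots, E above A on 25.

E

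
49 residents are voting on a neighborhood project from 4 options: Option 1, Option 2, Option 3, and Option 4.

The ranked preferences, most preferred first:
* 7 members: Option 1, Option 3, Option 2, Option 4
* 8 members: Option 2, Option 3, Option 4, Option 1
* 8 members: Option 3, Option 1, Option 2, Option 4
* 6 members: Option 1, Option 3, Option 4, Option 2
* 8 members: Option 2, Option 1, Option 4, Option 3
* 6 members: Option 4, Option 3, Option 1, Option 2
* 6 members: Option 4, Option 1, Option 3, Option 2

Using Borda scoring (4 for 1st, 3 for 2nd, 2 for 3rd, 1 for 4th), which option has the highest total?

Option 1

Option 1: 7×4 + 8×1 + 8×3 + 6×4 + 8×3 + 6×2 + 6×3 = 138
Option 2: 7×2 + 8×4 + 8×2 + 6×1 + 8×4 + 6×1 + 6×1 = 112
Option 3: 7×3 + 8×3 + 8×4 + 6×3 + 8×1 + 6×3 + 6×2 = 133
Option 4: 7×1 + 8×2 + 8×1 + 6×2 + 8×2 + 6×4 + 6×4 = 107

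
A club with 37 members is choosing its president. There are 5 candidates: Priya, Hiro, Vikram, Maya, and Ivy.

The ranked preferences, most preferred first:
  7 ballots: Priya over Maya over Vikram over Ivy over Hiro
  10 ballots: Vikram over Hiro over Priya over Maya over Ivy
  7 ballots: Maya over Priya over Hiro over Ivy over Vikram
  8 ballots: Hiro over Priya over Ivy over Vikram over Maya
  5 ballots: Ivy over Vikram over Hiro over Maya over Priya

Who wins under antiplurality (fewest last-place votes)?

Last-place votes: Priya 5, Hiro 7, Vikram 7, Maya 8, Ivy 10.

Priya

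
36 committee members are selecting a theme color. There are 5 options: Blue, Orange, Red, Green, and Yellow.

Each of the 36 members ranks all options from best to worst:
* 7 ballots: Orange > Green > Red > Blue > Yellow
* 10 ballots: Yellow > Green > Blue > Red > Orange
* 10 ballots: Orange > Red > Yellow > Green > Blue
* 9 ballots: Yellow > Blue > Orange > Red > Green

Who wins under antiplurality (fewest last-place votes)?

Last-place votes: Blue 10, Orange 10, Red 0, Green 9, Yellow 7.

Red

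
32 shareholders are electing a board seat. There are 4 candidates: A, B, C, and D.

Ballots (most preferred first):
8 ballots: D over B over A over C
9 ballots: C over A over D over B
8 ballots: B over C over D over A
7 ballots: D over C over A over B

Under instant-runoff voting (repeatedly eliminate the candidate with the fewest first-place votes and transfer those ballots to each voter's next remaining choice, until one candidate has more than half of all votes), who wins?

Round 1: A 0, B 8, C 9, D 15. A eliminated.
Round 2: B 8, C 9, D 15. B eliminated.
Round 3: C 17, D 15. C has a majority (≥17).

C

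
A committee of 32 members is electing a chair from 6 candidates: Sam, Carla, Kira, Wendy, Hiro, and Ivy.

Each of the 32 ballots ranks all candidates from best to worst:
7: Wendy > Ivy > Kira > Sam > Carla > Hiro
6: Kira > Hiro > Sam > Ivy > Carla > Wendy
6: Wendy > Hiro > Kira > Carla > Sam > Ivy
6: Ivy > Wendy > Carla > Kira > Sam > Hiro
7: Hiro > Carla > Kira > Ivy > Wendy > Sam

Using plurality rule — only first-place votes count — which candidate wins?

First-place votes: Sam 0, Carla 0, Kira 6, Wendy 13, Hiro 7, Ivy 6.

Wendy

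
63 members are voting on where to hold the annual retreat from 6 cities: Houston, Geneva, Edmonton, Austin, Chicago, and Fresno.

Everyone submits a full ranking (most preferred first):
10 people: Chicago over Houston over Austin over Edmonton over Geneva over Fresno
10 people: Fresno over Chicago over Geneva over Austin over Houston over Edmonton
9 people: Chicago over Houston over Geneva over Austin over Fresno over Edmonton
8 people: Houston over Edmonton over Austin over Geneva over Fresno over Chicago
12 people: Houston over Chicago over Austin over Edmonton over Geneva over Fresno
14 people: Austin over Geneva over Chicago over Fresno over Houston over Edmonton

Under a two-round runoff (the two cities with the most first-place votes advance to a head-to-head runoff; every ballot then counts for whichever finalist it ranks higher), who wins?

Chicago

Round 1 first-place votes: Houston 20, Geneva 0, Edmonton 0, Austin 14, Chicago 19, Fresno 10. Houston and Chicago advance.
Runoff: Houston is ranked above Chicago on 20 ballots, Chicago above Houston on 43.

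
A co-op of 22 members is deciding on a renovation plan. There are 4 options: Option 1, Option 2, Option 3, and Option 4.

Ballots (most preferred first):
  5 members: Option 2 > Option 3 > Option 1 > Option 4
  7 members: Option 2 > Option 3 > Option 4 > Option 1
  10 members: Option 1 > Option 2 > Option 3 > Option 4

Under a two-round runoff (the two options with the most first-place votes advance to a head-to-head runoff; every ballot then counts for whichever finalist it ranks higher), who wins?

Round 1 first-place votes: Option 1 10, Option 2 12, Option 3 0, Option 4 0. Option 2 and Option 1 advance.
Runoff: Option 2 is ranked above Option 1 on 12 ballots, Option 1 above Option 2 on 10.

Option 2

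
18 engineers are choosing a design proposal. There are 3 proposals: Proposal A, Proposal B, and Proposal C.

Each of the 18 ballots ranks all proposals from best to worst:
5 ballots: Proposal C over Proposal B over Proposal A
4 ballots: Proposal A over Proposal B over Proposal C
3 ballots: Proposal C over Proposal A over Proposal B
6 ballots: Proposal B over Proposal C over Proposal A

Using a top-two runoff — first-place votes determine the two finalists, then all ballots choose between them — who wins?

Round 1 first-place votes: Proposal A 4, Proposal B 6, Proposal C 8. Proposal C and Proposal B advance.
Runoff: Proposal C is ranked above Proposal B on 8 ballots, Proposal B above Proposal C on 10.

Proposal B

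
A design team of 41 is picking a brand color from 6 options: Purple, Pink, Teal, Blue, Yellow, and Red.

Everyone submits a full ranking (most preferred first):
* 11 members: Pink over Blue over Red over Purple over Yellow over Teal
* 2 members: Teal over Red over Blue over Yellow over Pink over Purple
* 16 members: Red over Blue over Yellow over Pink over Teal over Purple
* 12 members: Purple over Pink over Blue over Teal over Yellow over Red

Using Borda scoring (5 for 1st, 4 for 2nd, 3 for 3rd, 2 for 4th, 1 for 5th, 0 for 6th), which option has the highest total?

Blue

Purple: 11×2 + 2×0 + 16×0 + 12×5 = 82
Pink: 11×5 + 2×1 + 16×2 + 12×4 = 137
Teal: 11×0 + 2×5 + 16×1 + 12×2 = 50
Blue: 11×4 + 2×3 + 16×4 + 12×3 = 150
Yellow: 11×1 + 2×2 + 16×3 + 12×1 = 75
Red: 11×3 + 2×4 + 16×5 + 12×0 = 121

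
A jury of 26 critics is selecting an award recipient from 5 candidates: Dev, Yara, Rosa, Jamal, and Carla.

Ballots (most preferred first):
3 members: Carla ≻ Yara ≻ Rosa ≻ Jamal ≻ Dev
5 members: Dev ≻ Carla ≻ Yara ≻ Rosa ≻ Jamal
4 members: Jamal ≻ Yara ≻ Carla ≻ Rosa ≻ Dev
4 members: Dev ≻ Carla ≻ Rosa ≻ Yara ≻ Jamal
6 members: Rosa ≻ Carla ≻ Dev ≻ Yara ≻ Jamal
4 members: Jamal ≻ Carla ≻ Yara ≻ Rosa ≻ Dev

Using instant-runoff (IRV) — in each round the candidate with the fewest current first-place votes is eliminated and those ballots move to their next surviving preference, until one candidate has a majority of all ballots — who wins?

Rosa

Round 1: Dev 9, Yara 0, Rosa 6, Jamal 8, Carla 3. Yara eliminated.
Round 2: Dev 9, Rosa 6, Jamal 8, Carla 3. Carla eliminated.
Round 3: Dev 9, Rosa 9, Jamal 8. Jamal eliminated.
Round 4: Dev 9, Rosa 17. Rosa has a majority (≥14).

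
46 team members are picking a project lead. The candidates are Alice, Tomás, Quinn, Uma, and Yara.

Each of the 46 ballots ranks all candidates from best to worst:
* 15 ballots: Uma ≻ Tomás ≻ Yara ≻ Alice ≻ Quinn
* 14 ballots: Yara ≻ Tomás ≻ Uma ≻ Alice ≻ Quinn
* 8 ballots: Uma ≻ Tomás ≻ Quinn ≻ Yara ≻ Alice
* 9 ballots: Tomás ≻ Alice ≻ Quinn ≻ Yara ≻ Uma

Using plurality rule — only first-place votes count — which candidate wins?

Uma

First-place votes: Alice 0, Tomás 9, Quinn 0, Uma 23, Yara 14.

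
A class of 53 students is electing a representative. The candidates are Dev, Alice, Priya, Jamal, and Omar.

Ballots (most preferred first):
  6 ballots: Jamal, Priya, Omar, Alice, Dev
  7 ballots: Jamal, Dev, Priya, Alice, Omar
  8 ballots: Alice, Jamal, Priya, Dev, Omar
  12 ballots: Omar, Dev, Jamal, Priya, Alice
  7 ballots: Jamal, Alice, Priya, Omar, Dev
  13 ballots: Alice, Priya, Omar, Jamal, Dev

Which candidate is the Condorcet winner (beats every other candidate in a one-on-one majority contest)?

Jamal vs Dev: 41–12
Jamal vs Alice: 32–21
Jamal vs Priya: 40–13
Jamal vs Omar: 28–25
Jamal beats every other candidate.

Jamal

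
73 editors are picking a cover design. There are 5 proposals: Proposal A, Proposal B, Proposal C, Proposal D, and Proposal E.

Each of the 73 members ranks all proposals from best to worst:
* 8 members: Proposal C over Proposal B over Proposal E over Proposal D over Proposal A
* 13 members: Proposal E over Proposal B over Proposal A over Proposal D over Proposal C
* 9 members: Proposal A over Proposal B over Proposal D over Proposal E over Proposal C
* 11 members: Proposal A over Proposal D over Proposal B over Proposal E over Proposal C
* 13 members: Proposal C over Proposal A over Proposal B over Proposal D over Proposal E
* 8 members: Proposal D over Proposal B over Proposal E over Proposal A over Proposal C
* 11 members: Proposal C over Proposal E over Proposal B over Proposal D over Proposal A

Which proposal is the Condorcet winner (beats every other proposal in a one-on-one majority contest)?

Proposal B

Proposal B vs Proposal A: 40–33
Proposal B vs Proposal C: 41–32
Proposal B vs Proposal D: 54–19
Proposal B vs Proposal E: 49–24
Proposal B beats every other proposal.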